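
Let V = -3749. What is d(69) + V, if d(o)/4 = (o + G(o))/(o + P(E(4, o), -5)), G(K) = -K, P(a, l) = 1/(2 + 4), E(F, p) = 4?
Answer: -3749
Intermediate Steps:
P(a, l) = ⅙ (P(a, l) = 1/6 = ⅙)
d(o) = 0 (d(o) = 4*((o - o)/(o + ⅙)) = 4*(0/(⅙ + o)) = 4*0 = 0)
d(69) + V = 0 - 3749 = -3749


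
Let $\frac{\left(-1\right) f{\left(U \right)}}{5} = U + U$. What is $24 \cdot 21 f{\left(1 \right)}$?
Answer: $-5040$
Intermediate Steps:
$f{\left(U \right)} = - 10 U$ ($f{\left(U \right)} = - 5 \left(U + U\right) = - 5 \cdot 2 U = - 10 U$)
$24 \cdot 21 f{\left(1 \right)} = 24 \cdot 21 \left(\left(-10\right) 1\right) = 504 \left(-10\right) = -5040$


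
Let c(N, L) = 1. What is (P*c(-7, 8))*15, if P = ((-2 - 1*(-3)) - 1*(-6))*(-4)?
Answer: -420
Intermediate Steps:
P = -28 (P = ((-2 + 3) + 6)*(-4) = (1 + 6)*(-4) = 7*(-4) = -28)
(P*c(-7, 8))*15 = -28*1*15 = -28*15 = -420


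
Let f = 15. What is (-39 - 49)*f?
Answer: -1320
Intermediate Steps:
(-39 - 49)*f = (-39 - 49)*15 = -88*15 = -1320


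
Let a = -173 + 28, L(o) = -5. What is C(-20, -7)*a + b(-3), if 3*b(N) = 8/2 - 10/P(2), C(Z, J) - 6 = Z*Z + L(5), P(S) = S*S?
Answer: -116289/2 ≈ -58145.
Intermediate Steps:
P(S) = S²
C(Z, J) = 1 + Z² (C(Z, J) = 6 + (Z*Z - 5) = 6 + (Z² - 5) = 6 + (-5 + Z²) = 1 + Z²)
b(N) = ½ (b(N) = (8/2 - 10/(2²))/3 = (8*(½) - 10/4)/3 = (4 - 10*¼)/3 = (4 - 5/2)/3 = (⅓)*(3/2) = ½)
a = -145
C(-20, -7)*a + b(-3) = (1 + (-20)²)*(-145) + ½ = (1 + 400)*(-145) + ½ = 401*(-145) + ½ = -58145 + ½ = -116289/2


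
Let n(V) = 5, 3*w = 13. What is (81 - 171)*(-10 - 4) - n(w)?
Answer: 1255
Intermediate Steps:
w = 13/3 (w = (⅓)*13 = 13/3 ≈ 4.3333)
(81 - 171)*(-10 - 4) - n(w) = (81 - 171)*(-10 - 4) - 1*5 = -90*(-14) - 5 = 1260 - 5 = 1255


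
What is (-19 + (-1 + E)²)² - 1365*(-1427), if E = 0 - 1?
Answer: 1948080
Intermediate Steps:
E = -1
(-19 + (-1 + E)²)² - 1365*(-1427) = (-19 + (-1 - 1)²)² - 1365*(-1427) = (-19 + (-2)²)² + 1947855 = (-19 + 4)² + 1947855 = (-15)² + 1947855 = 225 + 1947855 = 1948080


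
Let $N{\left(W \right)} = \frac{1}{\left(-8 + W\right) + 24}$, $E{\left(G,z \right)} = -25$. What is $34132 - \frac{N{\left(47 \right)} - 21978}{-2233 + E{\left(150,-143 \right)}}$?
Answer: $\frac{4854028915}{142254} \approx 34122.0$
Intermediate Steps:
$N{\left(W \right)} = \frac{1}{16 + W}$
$34132 - \frac{N{\left(47 \right)} - 21978}{-2233 + E{\left(150,-143 \right)}} = 34132 - \frac{\frac{1}{16 + 47} - 21978}{-2233 - 25} = 34132 - \frac{\frac{1}{63} - 21978}{-2258} = 34132 - \left(\frac{1}{63} - 21978\right) \left(- \frac{1}{2258}\right) = 34132 - \left(- \frac{1384613}{63}\right) \left(- \frac{1}{2258}\right) = 34132 - \frac{1384613}{142254} = \frac{4854028915}{142254}$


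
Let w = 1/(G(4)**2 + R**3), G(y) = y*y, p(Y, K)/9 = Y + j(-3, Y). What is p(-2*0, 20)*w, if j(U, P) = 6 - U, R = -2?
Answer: 81/248 ≈ 0.32661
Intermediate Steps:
p(Y, K) = 81 + 9*Y (p(Y, K) = 9*(Y + (6 - 1*(-3))) = 9*(Y + (6 + 3)) = 9*(Y + 9) = 9*(9 + Y) = 81 + 9*Y)
G(y) = y**2
w = 1/248 (w = 1/((4**2)**2 + (-2)**3) = 1/(16**2 - 8) = 1/(256 - 8) = 1/248 ≈ 0.0040323)
p(-2*0, 20)*w = (81 + 9*(-2*0))*(1/248) = (81 + 9*0)*(1/248) = (81 + 0)*(1/248) = 81*(1/248) = 81/248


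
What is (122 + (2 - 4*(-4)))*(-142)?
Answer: -19880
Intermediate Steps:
(122 + (2 - 4*(-4)))*(-142) = (122 + (2 + 16))*(-142) = (122 + 18)*(-142) = 140*(-142) = -19880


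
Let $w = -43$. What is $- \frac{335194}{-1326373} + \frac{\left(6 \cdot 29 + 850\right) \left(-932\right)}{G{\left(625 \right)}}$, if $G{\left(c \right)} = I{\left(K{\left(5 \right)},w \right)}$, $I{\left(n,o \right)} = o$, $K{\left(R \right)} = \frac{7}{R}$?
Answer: $\frac{1265862360606}{57034039} \approx 22195.0$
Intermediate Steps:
$G{\left(c \right)} = -43$
$- \frac{335194}{-1326373} + \frac{\left(6 \cdot 29 + 850\right) \left(-932\right)}{G{\left(625 \right)}} = - \frac{335194}{-1326373} + \frac{\left(6 \cdot 29 + 850\right) \left(-932\right)}{-43} = \left(-335194\right) \left(- \frac{1}{1326373}\right) + \left(174 + 850\right) \left(-932\right) \left(- \frac{1}{43}\right) = \frac{335194}{1326373} + 1024 \left(-932\right) \left(- \frac{1}{43}\right) = \frac{335194}{1326373} - - \frac{954368}{43} = \frac{335194}{1326373} + \frac{954368}{43} = \frac{1265862360606}{57034039}$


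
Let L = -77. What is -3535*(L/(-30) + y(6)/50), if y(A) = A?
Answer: -284921/30 ≈ -9497.4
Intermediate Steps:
-3535*(L/(-30) + y(6)/50) = -3535*(-77/(-30) + 6/50) = -3535*(-77*(-1/30) + 6*(1/50)) = -3535*(77/30 + 3/25) = -3535*403/150 = -284921/30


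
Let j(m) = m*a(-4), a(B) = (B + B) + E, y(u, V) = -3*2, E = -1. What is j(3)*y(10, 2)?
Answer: 162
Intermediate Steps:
y(u, V) = -6
a(B) = -1 + 2*B (a(B) = (B + B) - 1 = 2*B - 1 = -1 + 2*B)
j(m) = -9*m (j(m) = m*(-1 + 2*(-4)) = m*(-1 - 8) = m*(-9) = -9*m)
j(3)*y(10, 2) = -9*3*(-6) = -27*(-6) = 162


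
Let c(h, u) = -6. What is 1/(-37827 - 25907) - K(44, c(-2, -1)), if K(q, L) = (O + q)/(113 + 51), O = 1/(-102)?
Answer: -142995593/533071176 ≈ -0.26825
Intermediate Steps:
O = -1/102 ≈ -0.0098039
K(q, L) = -1/16728 + q/164 (K(q, L) = (-1/102 + q)/(113 + 51) = (-1/102 + q)/164 = (-1/102 + q)*(1/164) = -1/16728 + q/164)
1/(-37827 - 25907) - K(44, c(-2, -1)) = 1/(-37827 - 25907) - (-1/16728 + (1/164)*44) = 1/(-63734) - (-1/16728 + 11/41) = -1/63734 - 1*4487/16728 = -1/63734 - 4487/16728 = -142995593/533071176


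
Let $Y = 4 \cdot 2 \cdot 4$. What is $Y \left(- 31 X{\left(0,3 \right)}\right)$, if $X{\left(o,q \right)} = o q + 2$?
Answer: $-1984$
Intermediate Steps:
$X{\left(o,q \right)} = 2 + o q$
$Y = 32$ ($Y = 8 \cdot 4 = 32$)
$Y \left(- 31 X{\left(0,3 \right)}\right) = 32 \left(- 31 \left(2 + 0 \cdot 3\right)\right) = 32 \left(- 31 \left(2 + 0\right)\right) = 32 \left(\left(-31\right) 2\right) = 32 \left(-62\right) = -1984$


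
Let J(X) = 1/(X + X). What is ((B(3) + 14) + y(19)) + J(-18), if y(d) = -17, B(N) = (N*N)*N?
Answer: 863/36 ≈ 23.972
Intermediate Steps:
B(N) = N³ (B(N) = N²*N = N³)
J(X) = 1/(2*X)
((B(3) + 14) + y(19)) + J(-18) = ((3³ + 14) - 17) + (½)/(-18) = ((27 + 14) - 17) + (½)*(-1/18) = (41 - 17) - 1/36 = 24 - 1/36 = 863/36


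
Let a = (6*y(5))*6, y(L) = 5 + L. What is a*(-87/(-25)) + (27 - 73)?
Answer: 6034/5 ≈ 1206.8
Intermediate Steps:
a = 360 (a = (6*(5 + 5))*6 = (6*10)*6 = 60*6 = 360)
a*(-87/(-25)) + (27 - 73) = 360*(-87/(-25)) + (27 - 73) = 360*(-87*(-1/25)) - 46 = 360*(87/25) - 46 = 6264/5 - 46 = 6034/5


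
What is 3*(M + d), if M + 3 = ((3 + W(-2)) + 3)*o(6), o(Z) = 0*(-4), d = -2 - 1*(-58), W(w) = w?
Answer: 159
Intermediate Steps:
d = 56 (d = -2 + 58 = 56)
o(Z) = 0
M = -3 (M = -3 + ((3 - 2) + 3)*0 = -3 + (1 + 3)*0 = -3 + 4*0 = -3 + 0 = -3)
3*(M + d) = 3*(-3 + 56) = 3*53 = 159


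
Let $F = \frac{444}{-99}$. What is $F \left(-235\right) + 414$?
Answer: $\frac{48442}{33} \approx 1467.9$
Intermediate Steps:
$F = - \frac{148}{33}$ ($F = 444 \left(- \frac{1}{99}\right) = - \frac{148}{33} \approx -4.4848$)
$F \left(-235\right) + 414 = \left(- \frac{148}{33}\right) \left(-235\right) + 414 = \frac{34780}{33} + 414 = \frac{48442}{33}$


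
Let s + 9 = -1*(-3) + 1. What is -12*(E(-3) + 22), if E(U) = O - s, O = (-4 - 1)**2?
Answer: -624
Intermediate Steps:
s = -5 (s = -9 + (-1*(-3) + 1) = -9 + (3 + 1) = -9 + 4 = -5)
O = 25 (O = (-5)**2 = 25)
E(U) = 30 (E(U) = 25 - 1*(-5) = 25 + 5 = 30)
-12*(E(-3) + 22) = -12*(30 + 22) = -12*52 = -624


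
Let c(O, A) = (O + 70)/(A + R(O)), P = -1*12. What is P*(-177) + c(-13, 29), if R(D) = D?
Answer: 34041/16 ≈ 2127.6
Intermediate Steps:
P = -12
c(O, A) = (70 + O)/(A + O) (c(O, A) = (O + 70)/(A + O) = (70 + O)/(A + O))
P*(-177) + c(-13, 29) = -12*(-177) + (70 - 13)/(29 - 13) = 2124 + 57/16 = 34041/16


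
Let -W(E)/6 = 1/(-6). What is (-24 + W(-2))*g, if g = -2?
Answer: 46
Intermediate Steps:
W(E) = 1 (W(E) = -6/(-6) = -6*(-1/6) = 1)
(-24 + W(-2))*g = (-24 + 1)*(-2) = -23*(-2) = 46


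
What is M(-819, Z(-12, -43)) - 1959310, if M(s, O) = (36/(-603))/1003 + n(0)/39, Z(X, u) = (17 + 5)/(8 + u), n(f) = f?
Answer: -131667591314/67201 ≈ -1.9593e+6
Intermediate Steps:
Z(X, u) = 22/(8 + u)
M(s, O) = -4/67201 (M(s, O) = (36/(-603))/1003 + 0/39 = (36*(-1/603))*(1/1003) + 0*(1/39) = -4/67*1/1003 + 0 = -4/67201 + 0 = -4/67201)
M(-819, Z(-12, -43)) - 1959310 = -4/67201 - 1959310 = -131667591314/67201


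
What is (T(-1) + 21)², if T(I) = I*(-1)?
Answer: 484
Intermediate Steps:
T(I) = -I
(T(-1) + 21)² = (-1*(-1) + 21)² = (1 + 21)² = 22² = 484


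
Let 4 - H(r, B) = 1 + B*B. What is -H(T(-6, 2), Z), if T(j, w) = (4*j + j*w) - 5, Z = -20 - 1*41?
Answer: 3718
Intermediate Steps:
Z = -61 (Z = -20 - 41 = -61)
T(j, w) = -5 + 4*j + j*w
H(r, B) = 3 - B² (H(r, B) = 4 - (1 + B*B) = 4 - (1 + B²) = 4 + (-1 - B²) = 3 - B²)
-H(T(-6, 2), Z) = -(3 - 1*(-61)²) = -(3 - 1*3721) = -(3 - 3721) = -1*(-3718) = 3718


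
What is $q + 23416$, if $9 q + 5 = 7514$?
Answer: $\frac{72751}{3} \approx 24250.0$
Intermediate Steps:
$q = \frac{2503}{3}$ ($q = - \frac{5}{9} + \frac{1}{9} \cdot 7514 = - \frac{5}{9} + \frac{7514}{9} = \frac{2503}{3} \approx 834.33$)
$q + 23416 = \frac{2503}{3} + 23416 = \frac{72751}{3}$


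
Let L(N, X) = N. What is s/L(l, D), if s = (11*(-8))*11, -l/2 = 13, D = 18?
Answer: 484/13 ≈ 37.231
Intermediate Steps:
l = -26 (l = -2*13 = -26)
s = -968 (s = -88*11 = -968)
s/L(l, D) = -968/(-26) = -968*(-1/26) = 484/13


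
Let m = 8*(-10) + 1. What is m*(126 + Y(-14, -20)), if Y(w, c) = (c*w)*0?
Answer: -9954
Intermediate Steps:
m = -79 (m = -80 + 1 = -79)
Y(w, c) = 0
m*(126 + Y(-14, -20)) = -79*(126 + 0) = -79*126 = -9954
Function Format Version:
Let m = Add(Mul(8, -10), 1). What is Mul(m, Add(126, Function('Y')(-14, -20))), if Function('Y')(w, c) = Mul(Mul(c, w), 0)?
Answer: -9954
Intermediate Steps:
m = -79 (m = Add(-80, 1) = -79)
Function('Y')(w, c) = 0
Mul(m, Add(126, Function('Y')(-14, -20))) = Mul(-79, Add(126, 0)) = Mul(-79, 126) = -9954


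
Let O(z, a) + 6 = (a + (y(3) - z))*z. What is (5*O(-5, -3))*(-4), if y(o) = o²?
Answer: 1220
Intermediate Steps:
O(z, a) = -6 + z*(9 + a - z) (O(z, a) = -6 + (a + (3² - z))*z = -6 + (a + (9 - z))*z = -6 + (9 + a - z)*z = -6 + z*(9 + a - z))
(5*O(-5, -3))*(-4) = (5*(-6 - 1*(-5)² + 9*(-5) - 3*(-5)))*(-4) = (5*(-6 - 1*25 - 45 + 15))*(-4) = (5*(-6 - 25 - 45 + 15))*(-4) = (5*(-61))*(-4) = -305*(-4) = 1220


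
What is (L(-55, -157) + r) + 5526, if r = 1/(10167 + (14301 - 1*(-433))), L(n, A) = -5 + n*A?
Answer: 352498557/24901 ≈ 14156.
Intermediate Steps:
L(n, A) = -5 + A*n
r = 1/24901 (r = 1/(10167 + (14301 + 433)) = 1/(10167 + 14734) = 1/24901 ≈ 4.0159e-5)
(L(-55, -157) + r) + 5526 = ((-5 - 157*(-55)) + 1/24901) + 5526 = ((-5 + 8635) + 1/24901) + 5526 = (8630 + 1/24901) + 5526 = 214895631/24901 + 5526 = 352498557/24901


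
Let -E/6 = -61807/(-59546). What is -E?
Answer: 9759/1567 ≈ 6.2278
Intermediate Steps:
E = -9759/1567 (E = -(-370842)/(-59546) = -(-370842)*(-1)/59546 = -6*3253/3134 = -9759/1567 ≈ -6.2278)
-E = -1*(-9759/1567) = 9759/1567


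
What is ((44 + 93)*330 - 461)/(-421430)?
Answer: -44749/421430 ≈ -0.10618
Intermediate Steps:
((44 + 93)*330 - 461)/(-421430) = (137*330 - 461)*(-1/421430) = (45210 - 461)*(-1/421430) = 44749*(-1/421430) = -44749/421430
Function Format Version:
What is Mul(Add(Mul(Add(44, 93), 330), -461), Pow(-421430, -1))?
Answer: Rational(-44749, 421430) ≈ -0.10618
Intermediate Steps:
Mul(Add(Mul(Add(44, 93), 330), -461), Pow(-421430, -1)) = Mul(Add(Mul(137, 330), -461), Rational(-1, 421430)) = Mul(Add(45210, -461), Rational(-1, 421430)) = Mul(44749, Rational(-1, 421430)) = Rational(-44749, 421430)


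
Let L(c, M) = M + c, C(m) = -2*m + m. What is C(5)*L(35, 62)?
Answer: -485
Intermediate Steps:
C(m) = -m
C(5)*L(35, 62) = (-1*5)*(62 + 35) = -5*97 = -485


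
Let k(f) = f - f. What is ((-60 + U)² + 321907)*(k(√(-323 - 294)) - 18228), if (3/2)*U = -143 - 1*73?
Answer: -6626297244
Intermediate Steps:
U = -144 (U = 2*(-143 - 1*73)/3 = 2*(-143 - 73)/3 = (⅔)*(-216) = -144)
k(f) = 0
((-60 + U)² + 321907)*(k(√(-323 - 294)) - 18228) = ((-60 - 144)² + 321907)*(0 - 18228) = ((-204)² + 321907)*(-18228) = (41616 + 321907)*(-18228) = 363523*(-18228) = -6626297244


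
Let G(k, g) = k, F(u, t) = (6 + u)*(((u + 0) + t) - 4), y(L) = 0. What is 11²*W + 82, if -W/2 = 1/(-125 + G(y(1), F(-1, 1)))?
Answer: 10492/125 ≈ 83.936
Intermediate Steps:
F(u, t) = (6 + u)*(-4 + t + u) (F(u, t) = (6 + u)*((u + t) - 4) = (6 + u)*((t + u) - 4) = (6 + u)*(-4 + t + u))
W = 2/125 (W = -2/(-125 + 0) = -2/(-125) = -2*(-1/125) = 2/125 ≈ 0.016000)
11²*W + 82 = 11²*(2/125) + 82 = 121*(2/125) + 82 = 242/125 + 82 = 10492/125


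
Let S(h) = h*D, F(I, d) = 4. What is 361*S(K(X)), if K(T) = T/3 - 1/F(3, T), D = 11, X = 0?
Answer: -3971/4 ≈ -992.75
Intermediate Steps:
K(T) = -¼ + T/3 (K(T) = T/3 - 1/4 = T*(⅓) - 1*¼ = T/3 - ¼ = -¼ + T/3)
S(h) = 11*h (S(h) = h*11 = 11*h)
361*S(K(X)) = 361*(11*(-¼ + (⅓)*0)) = 361*(11*(-¼ + 0)) = 361*(11*(-¼)) = 361*(-11/4) = -3971/4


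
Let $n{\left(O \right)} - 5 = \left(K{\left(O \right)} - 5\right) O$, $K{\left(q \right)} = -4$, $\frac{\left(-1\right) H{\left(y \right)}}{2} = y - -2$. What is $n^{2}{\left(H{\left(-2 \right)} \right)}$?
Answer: $25$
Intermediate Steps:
$H{\left(y \right)} = -4 - 2 y$ ($H{\left(y \right)} = - 2 \left(y - -2\right) = - 2 \left(y + 2\right) = - 2 \left(2 + y\right) = -4 - 2 y$)
$n{\left(O \right)} = 5 - 9 O$ ($n{\left(O \right)} = 5 + \left(-4 - 5\right) O = 5 - 9 O$)
$n^{2}{\left(H{\left(-2 \right)} \right)} = \left(5 - 9 \left(-4 - -4\right)\right)^{2} = \left(5 - 9 \left(-4 + 4\right)\right)^{2} = \left(5 - 0\right)^{2} = \left(5 + 0\right)^{2} = 5^{2} = 25$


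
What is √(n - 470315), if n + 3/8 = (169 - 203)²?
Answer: 5*I*√300262/4 ≈ 684.95*I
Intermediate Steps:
n = 9245/8 (n = -3/8 + (169 - 203)² = -3/8 + (-34)² = -3/8 + 1156 = 9245/8 ≈ 1155.6)
√(n - 470315) = √(9245/8 - 470315) = √(-3753275/8) = 5*I*√300262/4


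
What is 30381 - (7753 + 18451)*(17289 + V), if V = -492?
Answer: -440118207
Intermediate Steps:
30381 - (7753 + 18451)*(17289 + V) = 30381 - (7753 + 18451)*(17289 - 492) = 30381 - 26204*16797 = 30381 - 1*440148588 = 30381 - 440148588 = -440118207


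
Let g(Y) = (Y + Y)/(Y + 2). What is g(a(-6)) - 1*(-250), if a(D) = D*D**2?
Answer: 26966/107 ≈ 252.02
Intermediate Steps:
a(D) = D**3
g(Y) = 2*Y/(2 + Y) (g(Y) = (2*Y)/(2 + Y) = 2*Y/(2 + Y))
g(a(-6)) - 1*(-250) = 2*(-6)**3/(2 + (-6)**3) - 1*(-250) = 2*(-216)/(2 - 216) + 250 = 2*(-216)/(-214) + 250 = 2*(-216)*(-1/214) + 250 = 216/107 + 250 = 26966/107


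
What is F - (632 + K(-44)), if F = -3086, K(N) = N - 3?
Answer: -3671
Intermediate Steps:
K(N) = -3 + N
F - (632 + K(-44)) = -3086 - (632 + (-3 - 44)) = -3086 - (632 - 47) = -3086 - 1*585 = -3086 - 585 = -3671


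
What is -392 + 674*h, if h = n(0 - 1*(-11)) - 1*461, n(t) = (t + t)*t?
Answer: -147998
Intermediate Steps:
n(t) = 2*t**2 (n(t) = (2*t)*t = 2*t**2)
h = -219 (h = 2*(0 - 1*(-11))**2 - 1*461 = 2*(0 + 11)**2 - 461 = 2*11**2 - 461 = 2*121 - 461 = 242 - 461 = -219)
-392 + 674*h = -392 + 674*(-219) = -392 - 147606 = -147998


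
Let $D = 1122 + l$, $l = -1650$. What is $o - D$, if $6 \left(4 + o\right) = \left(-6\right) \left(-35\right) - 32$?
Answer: $\frac{1661}{3} \approx 553.67$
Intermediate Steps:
$D = -528$ ($D = 1122 - 1650 = -528$)
$o = \frac{77}{3}$ ($o = -4 + \frac{\left(-6\right) \left(-35\right) - 32}{6} = -4 + \frac{210 - 32}{6} = -4 + \frac{1}{6} \cdot 178 = -4 + \frac{89}{3} = \frac{77}{3} \approx 25.667$)
$o - D = \frac{77}{3} - -528 = \frac{77}{3} + 528 = \frac{1661}{3}$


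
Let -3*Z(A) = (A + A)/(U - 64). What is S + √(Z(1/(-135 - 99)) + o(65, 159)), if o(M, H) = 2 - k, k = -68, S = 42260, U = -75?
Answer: 42260 + √18513956409/16263 ≈ 42268.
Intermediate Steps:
o(M, H) = 70 (o(M, H) = 2 - 1*(-68) = 2 + 68 = 70)
Z(A) = 2*A/417 (Z(A) = -(A + A)/(3*(-75 - 64)) = -2*A/(3*(-139)) = -2*A*(-1)/(3*139) = -(-2)*A/417 = 2*A/417)
S + √(Z(1/(-135 - 99)) + o(65, 159)) = 42260 + √(2/(417*(-135 - 99)) + 70) = 42260 + √((2/417)/(-234) + 70) = 42260 + √((2/417)*(-1/234) + 70) = 42260 + √(-1/48789 + 70) = 42260 + √(3415229/48789) = 42260 + √18513956409/16263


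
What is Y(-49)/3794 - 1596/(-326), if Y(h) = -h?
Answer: 433657/88346 ≈ 4.9086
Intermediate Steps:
Y(-49)/3794 - 1596/(-326) = -1*(-49)/3794 - 1596/(-326) = 49*(1/3794) - 1596*(-1/326) = 7/542 + 798/163 = 433657/88346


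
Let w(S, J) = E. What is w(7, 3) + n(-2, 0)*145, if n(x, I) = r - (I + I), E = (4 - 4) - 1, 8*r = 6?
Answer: 431/4 ≈ 107.75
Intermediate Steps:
r = 3/4 (r = (1/8)*6 = 3/4 ≈ 0.75000)
E = -1 (E = 0 - 1 = -1)
w(S, J) = -1
n(x, I) = 3/4 - 2*I (n(x, I) = 3/4 - (I + I) = 3/4 - 2*I)
w(7, 3) + n(-2, 0)*145 = -1 + (3/4 - 2*0)*145 = -1 + (3/4 + 0)*145 = -1 + (3/4)*145 = -1 + 435/4 = 431/4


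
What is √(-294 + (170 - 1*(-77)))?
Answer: I*√47 ≈ 6.8557*I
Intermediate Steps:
√(-294 + (170 - 1*(-77))) = √(-294 + (170 + 77)) = √(-294 + 247) = √(-47) = I*√47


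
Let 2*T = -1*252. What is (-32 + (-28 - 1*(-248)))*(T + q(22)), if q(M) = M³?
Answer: 1978136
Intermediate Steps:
T = -126 (T = (-1*252)/2 = (½)*(-252) = -126)
(-32 + (-28 - 1*(-248)))*(T + q(22)) = (-32 + (-28 - 1*(-248)))*(-126 + 22³) = (-32 + (-28 + 248))*(-126 + 10648) = (-32 + 220)*10522 = 188*10522 = 1978136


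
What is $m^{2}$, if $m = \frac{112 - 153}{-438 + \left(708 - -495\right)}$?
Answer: $\frac{1681}{585225} \approx 0.0028724$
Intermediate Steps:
$m = - \frac{41}{765}$ ($m = - \frac{41}{-438 + \left(708 + 495\right)} = - \frac{41}{-438 + 1203} = - \frac{41}{765} \approx -0.053595$)
$m^{2} = \left(- \frac{41}{765}\right)^{2} = \frac{1681}{585225}$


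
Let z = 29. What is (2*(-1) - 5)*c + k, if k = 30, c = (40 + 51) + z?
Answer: -810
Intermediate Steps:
c = 120 (c = (40 + 51) + 29 = 91 + 29 = 120)
(2*(-1) - 5)*c + k = (2*(-1) - 5)*120 + 30 = (-2 - 5)*120 + 30 = -7*120 + 30 = -840 + 30 = -810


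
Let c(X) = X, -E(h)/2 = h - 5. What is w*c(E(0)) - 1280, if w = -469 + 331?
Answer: -2660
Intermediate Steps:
E(h) = 10 - 2*h (E(h) = -2*(h - 5) = -2*(-5 + h) = 10 - 2*h)
w = -138
w*c(E(0)) - 1280 = -138*(10 - 2*0) - 1280 = -138*(10 + 0) - 1280 = -138*10 - 1280 = -1380 - 1280 = -2660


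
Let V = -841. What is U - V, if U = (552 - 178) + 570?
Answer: 1785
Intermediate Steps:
U = 944 (U = 374 + 570 = 944)
U - V = 944 - 1*(-841) = 944 + 841 = 1785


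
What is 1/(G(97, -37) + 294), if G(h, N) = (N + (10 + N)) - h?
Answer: 1/133 ≈ 0.0075188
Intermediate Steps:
G(h, N) = 10 - h + 2*N (G(h, N) = (10 + 2*N) - h = 10 - h + 2*N)
1/(G(97, -37) + 294) = 1/((10 - 1*97 + 2*(-37)) + 294) = 1/((10 - 97 - 74) + 294) = 1/(-161 + 294) = 1/133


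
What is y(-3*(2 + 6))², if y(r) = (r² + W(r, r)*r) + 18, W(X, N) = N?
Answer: 1368900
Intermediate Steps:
y(r) = 18 + 2*r² (y(r) = (r² + r*r) + 18 = (r² + r²) + 18 = 2*r² + 18 = 18 + 2*r²)
y(-3*(2 + 6))² = (18 + 2*(-3*(2 + 6))²)² = (18 + 2*(-3*8)²)² = (18 + 2*(-24)²)² = (18 + 2*576)² = (18 + 1152)² = 1170² = 1368900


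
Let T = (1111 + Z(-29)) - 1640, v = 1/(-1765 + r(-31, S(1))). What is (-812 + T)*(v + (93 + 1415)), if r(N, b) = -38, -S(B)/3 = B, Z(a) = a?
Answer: -3724924510/1803 ≈ -2.0660e+6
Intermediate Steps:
S(B) = -3*B
v = -1/1803 (v = 1/(-1765 - 38) = 1/(-1803) = -1/1803 ≈ -0.00055463)
T = -558 (T = (1111 - 29) - 1640 = 1082 - 1640 = -558)
(-812 + T)*(v + (93 + 1415)) = (-812 - 558)*(-1/1803 + (93 + 1415)) = -1370*(-1/1803 + 1508) = -1370*2718923/1803 = -3724924510/1803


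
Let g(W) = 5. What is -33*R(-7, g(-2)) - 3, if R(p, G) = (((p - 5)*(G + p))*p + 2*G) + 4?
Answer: 5079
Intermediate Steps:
R(p, G) = 4 + 2*G + p*(-5 + p)*(G + p) (R(p, G) = (((-5 + p)*(G + p))*p + 2*G) + 4 = (p*(-5 + p)*(G + p) + 2*G) + 4 = (2*G + p*(-5 + p)*(G + p)) + 4 = 4 + 2*G + p*(-5 + p)*(G + p))
-33*R(-7, g(-2)) - 3 = -33*(4 + (-7)**3 - 5*(-7)**2 + 2*5 + 5*(-7)**2 - 5*5*(-7)) - 3 = -33*(4 - 343 - 5*49 + 10 + 5*49 + 175) - 3 = -33*(4 - 343 - 245 + 10 + 245 + 175) - 3 = -33*(-154) - 3 = 5082 - 3 = 5079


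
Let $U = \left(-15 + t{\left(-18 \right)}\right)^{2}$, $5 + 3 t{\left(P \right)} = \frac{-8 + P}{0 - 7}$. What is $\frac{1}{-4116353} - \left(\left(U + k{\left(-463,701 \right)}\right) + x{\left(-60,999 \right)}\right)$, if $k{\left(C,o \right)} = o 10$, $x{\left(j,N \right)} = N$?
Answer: $- \frac{1663438829114}{201701297} \approx -8247.0$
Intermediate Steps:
$t{\left(P \right)} = - \frac{9}{7} - \frac{P}{21}$ ($t{\left(P \right)} = - \frac{5}{3} + \frac{\left(-8 + P\right) \frac{1}{0 - 7}}{3} = - \frac{5}{3} + \frac{\left(-8 + P\right) \frac{1}{-7}}{3} = - \frac{5}{3} + \frac{\left(-8 + P\right) \left(- \frac{1}{7}\right)}{3} = - \frac{5}{3} + \frac{\frac{8}{7} - \frac{P}{7}}{3} = - \frac{5}{3} - \left(- \frac{8}{21} + \frac{P}{21}\right) = - \frac{9}{7} - \frac{P}{21}$)
$k{\left(C,o \right)} = 10 o$
$U = \frac{11664}{49}$ ($U = \left(-15 - \frac{3}{7}\right)^{2} = \left(- \frac{108}{7}\right)^{2} = \frac{11664}{49} \approx 238.04$)
$\frac{1}{-4116353} - \left(\left(U + k{\left(-463,701 \right)}\right) + x{\left(-60,999 \right)}\right) = \frac{1}{-4116353} - \left(\left(\frac{11664}{49} + 10 \cdot 701\right) + 999\right) = - \frac{1}{4116353} - \left(\left(\frac{11664}{49} + 7010\right) + 999\right) = - \frac{1}{4116353} - \left(\frac{355154}{49} + 999\right) = - \frac{1}{4116353} - \frac{404105}{49} = - \frac{1663438829114}{201701297}$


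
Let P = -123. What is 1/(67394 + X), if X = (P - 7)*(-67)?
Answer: 1/76104 ≈ 1.3140e-5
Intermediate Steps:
X = 8710 (X = (-123 - 7)*(-67) = -130*(-67) = 8710)
1/(67394 + X) = 1/(67394 + 8710) = 1/76104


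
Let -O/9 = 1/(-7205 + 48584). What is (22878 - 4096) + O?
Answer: 259060123/13793 ≈ 18782.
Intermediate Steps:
O = -3/13793 (O = -9/(-7205 + 48584) = -9/41379 = -9*1/41379 = -3/13793 ≈ -0.00021750)
(22878 - 4096) + O = (22878 - 4096) - 3/13793 = 18782 - 3/13793 = 259060123/13793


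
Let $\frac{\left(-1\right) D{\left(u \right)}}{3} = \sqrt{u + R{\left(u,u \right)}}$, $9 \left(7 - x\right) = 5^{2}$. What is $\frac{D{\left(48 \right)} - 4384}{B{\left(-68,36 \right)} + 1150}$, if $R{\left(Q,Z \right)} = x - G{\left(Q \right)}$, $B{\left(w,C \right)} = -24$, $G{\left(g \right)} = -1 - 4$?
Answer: $- \frac{2192}{563} - \frac{\sqrt{515}}{1126} \approx -3.9136$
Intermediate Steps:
$G{\left(g \right)} = -5$ ($G{\left(g \right)} = -1 - 4 = -5$)
$x = \frac{38}{9}$ ($x = 7 - \frac{5^{2}}{9} = 7 - \frac{25}{9} = \frac{38}{9} \approx 4.2222$)
$R{\left(Q,Z \right)} = \frac{83}{9}$ ($R{\left(Q,Z \right)} = \frac{38}{9} - -5 = \frac{38}{9} + 5 = \frac{83}{9}$)
$D{\left(u \right)} = - 3 \sqrt{\frac{83}{9} + u}$ ($D{\left(u \right)} = - 3 \sqrt{u + \frac{83}{9}} = - 3 \sqrt{\frac{83}{9} + u}$)
$\frac{D{\left(48 \right)} - 4384}{B{\left(-68,36 \right)} + 1150} = \frac{- \sqrt{83 + 9 \cdot 48} - 4384}{-24 + 1150} = \frac{- \sqrt{83 + 432} - 4384}{1126} = \left(- \sqrt{515} - 4384\right) \frac{1}{1126} = \left(-4384 - \sqrt{515}\right) \frac{1}{1126} = - \frac{2192}{563} - \frac{\sqrt{515}}{1126}$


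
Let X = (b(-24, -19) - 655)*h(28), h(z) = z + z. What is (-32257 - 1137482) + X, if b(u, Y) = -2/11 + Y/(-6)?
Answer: -39806311/33 ≈ -1.2063e+6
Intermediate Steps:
b(u, Y) = -2/11 - Y/6 (b(u, Y) = -2*1/11 + Y*(-⅙) = -2/11 - Y/6)
h(z) = 2*z
X = -1204924/33 (X = ((-2/11 - ⅙*(-19)) - 655)*(2*28) = ((-2/11 + 19/6) - 655)*56 = (197/66 - 655)*56 = -43033/66*56 = -1204924/33 ≈ -36513.)
(-32257 - 1137482) + X = (-32257 - 1137482) - 1204924/33 = -1169739 - 1204924/33 = -39806311/33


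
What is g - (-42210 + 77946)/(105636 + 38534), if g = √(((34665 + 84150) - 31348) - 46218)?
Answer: -17868/72085 + √41249 ≈ 202.85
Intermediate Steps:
g = √41249 (g = √((118815 - 31348) - 46218) = √(87467 - 46218) = √41249 ≈ 203.10)
g - (-42210 + 77946)/(105636 + 38534) = √41249 - (-42210 + 77946)/(105636 + 38534) = √41249 - 35736/144170 = √41249 - 1*17868/72085 = √41249 - 17868/72085 = -17868/72085 + √41249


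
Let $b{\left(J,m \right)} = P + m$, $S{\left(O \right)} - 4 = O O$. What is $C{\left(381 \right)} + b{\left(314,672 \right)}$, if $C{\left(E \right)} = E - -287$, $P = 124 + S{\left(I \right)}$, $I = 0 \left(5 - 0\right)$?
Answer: $1468$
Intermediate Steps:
$I = 0$ ($I = 0 \left(5 + 0\right) = 0 \cdot 5 = 0$)
$S{\left(O \right)} = 4 + O^{2}$ ($S{\left(O \right)} = 4 + O O = 4 + O^{2}$)
$P = 128$ ($P = 124 + \left(4 + 0^{2}\right) = 124 + \left(4 + 0\right) = 124 + 4 = 128$)
$C{\left(E \right)} = 287 + E$ ($C{\left(E \right)} = E + 287 = 287 + E$)
$b{\left(J,m \right)} = 128 + m$
$C{\left(381 \right)} + b{\left(314,672 \right)} = \left(287 + 381\right) + \left(128 + 672\right) = 668 + 800 = 1468$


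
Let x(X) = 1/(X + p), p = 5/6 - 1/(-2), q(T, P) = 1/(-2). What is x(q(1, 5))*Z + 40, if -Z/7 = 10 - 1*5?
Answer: -2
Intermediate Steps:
q(T, P) = -½
p = 4/3 (p = 5*(⅙) - 1*(-½) = ⅚ + ½ = 4/3 ≈ 1.3333)
Z = -35 (Z = -7*(10 - 1*5) = -7*(10 - 5) = -7*5 = -35)
x(X) = 1/(4/3 + X) (x(X) = 1/(X + 4/3) = 1/(4/3 + X))
x(q(1, 5))*Z + 40 = (3/(4 + 3*(-½)))*(-35) + 40 = (3/(4 - 3/2))*(-35) + 40 = (3/(5/2))*(-35) + 40 = (3*(⅖))*(-35) + 40 = (6/5)*(-35) + 40 = -42 + 40 = -2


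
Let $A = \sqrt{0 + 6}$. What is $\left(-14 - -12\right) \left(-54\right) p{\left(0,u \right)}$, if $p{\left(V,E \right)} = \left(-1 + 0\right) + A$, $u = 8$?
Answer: $-108 + 108 \sqrt{6} \approx 156.54$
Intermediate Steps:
$A = \sqrt{6} \approx 2.4495$
$p{\left(V,E \right)} = -1 + \sqrt{6}$ ($p{\left(V,E \right)} = \left(-1 + 0\right) + \sqrt{6} = -1 + \sqrt{6}$)
$\left(-14 - -12\right) \left(-54\right) p{\left(0,u \right)} = \left(-14 - -12\right) \left(-54\right) \left(-1 + \sqrt{6}\right) = \left(-14 + 12\right) \left(-54\right) \left(-1 + \sqrt{6}\right) = \left(-2\right) \left(-54\right) \left(-1 + \sqrt{6}\right) = 108 \left(-1 + \sqrt{6}\right) = -108 + 108 \sqrt{6}$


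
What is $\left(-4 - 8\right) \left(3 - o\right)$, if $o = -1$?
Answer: $-48$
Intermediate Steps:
$\left(-4 - 8\right) \left(3 - o\right) = \left(-4 - 8\right) \left(3 - -1\right) = - 12 \left(3 + 1\right) = \left(-12\right) 4 = -48$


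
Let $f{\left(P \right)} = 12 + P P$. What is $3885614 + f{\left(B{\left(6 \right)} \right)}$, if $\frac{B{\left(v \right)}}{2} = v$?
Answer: $3885770$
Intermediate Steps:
$B{\left(v \right)} = 2 v$
$f{\left(P \right)} = 12 + P^{2}$
$3885614 + f{\left(B{\left(6 \right)} \right)} = 3885614 + \left(12 + \left(2 \cdot 6\right)^{2}\right) = 3885614 + \left(12 + 12^{2}\right) = 3885614 + \left(12 + 144\right) = 3885614 + 156 = 3885770$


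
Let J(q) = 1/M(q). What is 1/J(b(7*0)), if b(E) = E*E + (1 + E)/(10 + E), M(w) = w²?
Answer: 1/100 ≈ 0.010000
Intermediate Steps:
b(E) = E² + (1 + E)/(10 + E)
J(q) = q⁻² (J(q) = 1/(q²) = q⁻²)
1/J(b(7*0)) = 1/(((1 + 7*0 + (7*0)³ + 10*(7*0)²)/(10 + 7*0))⁻²) = 1/(((1 + 0 + 0³ + 10*0²)/(10 + 0))⁻²) = 1/(((1 + 0 + 0 + 10*0)/10)⁻²) = 1/(((1 + 0 + 0 + 0)/10)⁻²) = 1/(((⅒)*1)⁻²) = 1/((⅒)⁻²) = 1/100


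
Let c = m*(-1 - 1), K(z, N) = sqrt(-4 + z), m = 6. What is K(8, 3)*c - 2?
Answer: -26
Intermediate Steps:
c = -12 (c = 6*(-1 - 1) = 6*(-2) = -12)
K(8, 3)*c - 2 = sqrt(-4 + 8)*(-12) - 2 = sqrt(4)*(-12) - 2 = 2*(-12) - 2 = -24 - 2 = -26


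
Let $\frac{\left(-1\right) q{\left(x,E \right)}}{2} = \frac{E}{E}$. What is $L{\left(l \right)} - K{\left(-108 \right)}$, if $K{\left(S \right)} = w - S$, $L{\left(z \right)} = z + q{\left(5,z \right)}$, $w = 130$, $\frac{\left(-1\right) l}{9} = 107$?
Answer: $-1203$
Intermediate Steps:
$l = -963$ ($l = \left(-9\right) 107 = -963$)
$q{\left(x,E \right)} = -2$ ($q{\left(x,E \right)} = - 2 \frac{E}{E} = \left(-2\right) 1 = -2$)
$L{\left(z \right)} = -2 + z$ ($L{\left(z \right)} = z - 2 = -2 + z$)
$K{\left(S \right)} = 130 - S$
$L{\left(l \right)} - K{\left(-108 \right)} = \left(-2 - 963\right) - \left(130 - -108\right) = -965 - \left(130 + 108\right) = -965 - 238 = -1203$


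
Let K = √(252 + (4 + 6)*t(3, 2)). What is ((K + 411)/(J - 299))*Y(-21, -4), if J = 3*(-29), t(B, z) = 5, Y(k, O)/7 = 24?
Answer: -34524/193 - 84*√302/193 ≈ -186.44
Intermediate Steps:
Y(k, O) = 168 (Y(k, O) = 7*24 = 168)
J = -87
K = √302 (K = √(252 + (4 + 6)*5) = √(252 + 10*5) = √(252 + 50) = √302 ≈ 17.378)
((K + 411)/(J - 299))*Y(-21, -4) = ((√302 + 411)/(-87 - 299))*168 = ((411 + √302)/(-386))*168 = ((411 + √302)*(-1/386))*168 = (-411/386 - √302/386)*168 = -34524/193 - 84*√302/193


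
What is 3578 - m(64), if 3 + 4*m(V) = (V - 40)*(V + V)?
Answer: 11243/4 ≈ 2810.8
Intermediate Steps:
m(V) = -¾ + V*(-40 + V)/2 (m(V) = -¾ + ((V - 40)*(V + V))/4 = -¾ + ((-40 + V)*(2*V))/4 = -¾ + (2*V*(-40 + V))/4 = -¾ + V*(-40 + V)/2)
3578 - m(64) = 3578 - (-¾ + (½)*64² - 20*64) = 3578 - (-¾ + (½)*4096 - 1280) = 3578 - (-¾ + 2048 - 1280) = 3578 - 1*3069/4 = 3578 - 3069/4 = 11243/4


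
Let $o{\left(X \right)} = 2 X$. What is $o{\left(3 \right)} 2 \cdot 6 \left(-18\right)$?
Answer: $-1296$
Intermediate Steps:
$o{\left(3 \right)} 2 \cdot 6 \left(-18\right) = 2 \cdot 3 \cdot 2 \cdot 6 \left(-18\right) = 6 \cdot 2 \cdot 6 \left(-18\right) = 12 \cdot 6 \left(-18\right) = 72 \left(-18\right) = -1296$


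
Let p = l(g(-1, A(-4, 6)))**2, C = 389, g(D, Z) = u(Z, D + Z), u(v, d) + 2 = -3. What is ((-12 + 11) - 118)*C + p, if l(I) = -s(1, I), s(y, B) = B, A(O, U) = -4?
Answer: -46266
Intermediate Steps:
u(v, d) = -5 (u(v, d) = -2 - 3 = -5)
g(D, Z) = -5
l(I) = -I
p = 25 (p = (-1*(-5))**2 = 5**2 = 25)
((-12 + 11) - 118)*C + p = ((-12 + 11) - 118)*389 + 25 = (-1 - 118)*389 + 25 = -119*389 + 25 = -46291 + 25 = -46266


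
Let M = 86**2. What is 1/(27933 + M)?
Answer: 1/35329 ≈ 2.8305e-5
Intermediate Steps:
M = 7396
1/(27933 + M) = 1/(27933 + 7396) = 1/35329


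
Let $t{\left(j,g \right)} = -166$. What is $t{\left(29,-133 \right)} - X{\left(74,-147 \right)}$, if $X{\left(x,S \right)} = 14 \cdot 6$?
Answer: $-250$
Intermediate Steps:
$X{\left(x,S \right)} = 84$
$t{\left(29,-133 \right)} - X{\left(74,-147 \right)} = -166 - 84 = -250$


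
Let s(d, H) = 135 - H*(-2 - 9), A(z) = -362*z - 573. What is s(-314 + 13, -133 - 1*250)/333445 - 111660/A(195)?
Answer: 12314088662/7909648845 ≈ 1.5568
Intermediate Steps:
A(z) = -573 - 362*z
s(d, H) = 135 + 11*H (s(d, H) = 135 - H*(-11) = 135 - (-11)*H = 135 + 11*H)
s(-314 + 13, -133 - 1*250)/333445 - 111660/A(195) = (135 + 11*(-133 - 1*250))/333445 - 111660/(-573 - 362*195) = (135 + 11*(-133 - 250))*(1/333445) - 111660/(-573 - 70590) = (135 + 11*(-383))*(1/333445) - 111660/(-71163) = (135 - 4213)*(1/333445) - 111660*(-1/71163) = -4078*1/333445 + 37220/23721 = -4078/333445 + 37220/23721 = 12314088662/7909648845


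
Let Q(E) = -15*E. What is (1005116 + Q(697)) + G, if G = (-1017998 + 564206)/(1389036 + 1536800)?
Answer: 727553626951/731459 ≈ 9.9466e+5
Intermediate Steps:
G = -113448/731459 (G = -453792/2925836 = -453792*1/2925836 = -113448/731459 ≈ -0.15510)
(1005116 + Q(697)) + G = (1005116 - 15*697) - 113448/731459 = (1005116 - 10455) - 113448/731459 = 994661 - 113448/731459 = 727553626951/731459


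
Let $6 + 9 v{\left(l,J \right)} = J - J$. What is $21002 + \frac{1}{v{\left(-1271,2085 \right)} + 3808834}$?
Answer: $\frac{239979353003}{11426500} \approx 21002.0$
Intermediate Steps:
$v{\left(l,J \right)} = - \frac{2}{3}$ ($v{\left(l,J \right)} = - \frac{2}{3} + \frac{J - J}{9} = - \frac{2}{3} + \frac{1}{9} \cdot 0 = - \frac{2}{3} + 0 = - \frac{2}{3}$)
$21002 + \frac{1}{v{\left(-1271,2085 \right)} + 3808834} = 21002 + \frac{1}{- \frac{2}{3} + 3808834} = 21002 + \frac{1}{\frac{11426500}{3}} = 21002 + \frac{3}{11426500} = \frac{239979353003}{11426500}$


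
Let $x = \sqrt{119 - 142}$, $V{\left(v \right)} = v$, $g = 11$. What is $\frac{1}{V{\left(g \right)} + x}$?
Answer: $\frac{11}{144} - \frac{i \sqrt{23}}{144} \approx 0.076389 - 0.033304 i$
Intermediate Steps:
$x = i \sqrt{23}$ ($x = \sqrt{-23} = i \sqrt{23} \approx 4.7958 i$)
$\frac{1}{V{\left(g \right)} + x} = \frac{1}{11 + i \sqrt{23}}$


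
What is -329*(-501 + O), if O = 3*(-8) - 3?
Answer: 173712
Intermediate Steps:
O = -27 (O = -24 - 3 = -27)
-329*(-501 + O) = -329*(-501 - 27) = -329*(-528) = 173712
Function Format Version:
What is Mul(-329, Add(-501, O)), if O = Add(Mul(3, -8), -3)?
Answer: 173712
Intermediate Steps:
O = -27 (O = Add(-24, -3) = -27)
Mul(-329, Add(-501, O)) = Mul(-329, Add(-501, -27)) = Mul(-329, -528) = 173712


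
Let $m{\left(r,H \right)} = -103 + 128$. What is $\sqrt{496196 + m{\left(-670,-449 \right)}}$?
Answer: $11 \sqrt{4101} \approx 704.43$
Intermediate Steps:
$m{\left(r,H \right)} = 25$
$\sqrt{496196 + m{\left(-670,-449 \right)}} = \sqrt{496196 + 25} = \sqrt{496221} = 11 \sqrt{4101}$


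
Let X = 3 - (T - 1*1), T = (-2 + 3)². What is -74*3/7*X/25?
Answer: -666/175 ≈ -3.8057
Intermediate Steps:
T = 1 (T = 1² = 1)
X = 3 (X = 3 - (1 - 1*1) = 3 - (1 - 1) = 3 - 1*0 = 3 + 0 = 3)
-74*3/7*X/25 = -74*3/7*3/25 = -74*3*(⅐)*3*(1/25) = -222*3/7*(1/25) = -74*9/7*(1/25) = -666/7*1/25 = -666/175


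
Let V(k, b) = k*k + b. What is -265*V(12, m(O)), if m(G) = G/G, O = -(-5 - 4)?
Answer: -38425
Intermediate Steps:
O = 9 (O = -1*(-9) = 9)
m(G) = 1
V(k, b) = b + k**2 (V(k, b) = k**2 + b = b + k**2)
-265*V(12, m(O)) = -265*(1 + 12**2) = -265*(1 + 144) = -265*145 = -38425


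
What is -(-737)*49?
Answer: 36113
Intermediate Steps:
-(-737)*49 = -737*(-49) = 36113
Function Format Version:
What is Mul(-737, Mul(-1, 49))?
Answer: 36113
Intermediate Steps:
Mul(-737, Mul(-1, 49)) = Mul(-737, -49) = 36113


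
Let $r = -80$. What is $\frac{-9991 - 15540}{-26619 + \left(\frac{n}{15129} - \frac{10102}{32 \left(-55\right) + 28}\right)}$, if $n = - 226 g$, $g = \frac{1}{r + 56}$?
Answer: $\frac{2006999160804}{2092068601393} \approx 0.95934$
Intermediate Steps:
$g = - \frac{1}{24}$ ($g = \frac{1}{-80 + 56} = \frac{1}{-24} = - \frac{1}{24} \approx -0.041667$)
$n = \frac{113}{12}$ ($n = \left(-226\right) \left(- \frac{1}{24}\right) = \frac{113}{12} \approx 9.4167$)
$\frac{-9991 - 15540}{-26619 + \left(\frac{n}{15129} - \frac{10102}{32 \left(-55\right) + 28}\right)} = \frac{-9991 - 15540}{-26619 - \left(- \frac{113}{181548} + \frac{10102}{32 \left(-55\right) + 28}\right)} = - \frac{25531}{-26619 - \left(- \frac{113}{181548} + \frac{10102}{-1760 + 28}\right)} = - \frac{25531}{-26619 - \left(- \frac{113}{181548} + \frac{10102}{-1732}\right)} = - \frac{25531}{-26619 + \left(\frac{113}{181548} - - \frac{5051}{866}\right)} = - \frac{25531}{-26619 + \left(\frac{113}{181548} + \frac{5051}{866}\right)} = - \frac{25531}{-26619 + \frac{458548403}{78610284}} = - \frac{25531}{- \frac{2092068601393}{78610284}} = \left(-25531\right) \left(- \frac{78610284}{2092068601393}\right) = \frac{2006999160804}{2092068601393}$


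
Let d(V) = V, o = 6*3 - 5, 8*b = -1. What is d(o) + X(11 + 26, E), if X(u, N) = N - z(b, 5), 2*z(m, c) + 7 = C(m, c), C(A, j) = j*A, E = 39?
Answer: 893/16 ≈ 55.813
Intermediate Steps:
b = -⅛ (b = (⅛)*(-1) = -⅛ ≈ -0.12500)
C(A, j) = A*j
z(m, c) = -7/2 + c*m/2 (z(m, c) = -7/2 + (m*c)/2 = -7/2 + (c*m)/2 = -7/2 + c*m/2)
o = 13 (o = 18 - 5 = 13)
X(u, N) = 61/16 + N (X(u, N) = N - (-7/2 + (½)*5*(-⅛)) = N - (-7/2 - 5/16) = N - 1*(-61/16) = N + 61/16 = 61/16 + N)
d(o) + X(11 + 26, E) = 13 + (61/16 + 39) = 13 + 685/16 = 893/16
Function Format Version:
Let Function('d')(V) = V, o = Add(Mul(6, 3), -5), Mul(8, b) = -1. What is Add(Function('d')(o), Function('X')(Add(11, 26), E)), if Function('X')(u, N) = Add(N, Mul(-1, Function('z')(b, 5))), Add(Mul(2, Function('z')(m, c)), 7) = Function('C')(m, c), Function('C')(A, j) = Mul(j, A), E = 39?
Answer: Rational(893, 16) ≈ 55.813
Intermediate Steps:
b = Rational(-1, 8) (b = Mul(Rational(1, 8), -1) = Rational(-1, 8) ≈ -0.12500)
Function('C')(A, j) = Mul(A, j)
Function('z')(m, c) = Add(Rational(-7, 2), Mul(Rational(1, 2), c, m)) (Function('z')(m, c) = Add(Rational(-7, 2), Mul(Rational(1, 2), Mul(m, c))) = Add(Rational(-7, 2), Mul(Rational(1, 2), Mul(c, m))) = Add(Rational(-7, 2), Mul(Rational(1, 2), c, m)))
o = 13 (o = Add(18, -5) = 13)
Function('X')(u, N) = Add(Rational(61, 16), N) (Function('X')(u, N) = Add(N, Mul(-1, Add(Rational(-7, 2), Mul(Rational(1, 2), 5, Rational(-1, 8))))) = Add(N, Mul(-1, Add(Rational(-7, 2), Rational(-5, 16)))) = Add(N, Mul(-1, Rational(-61, 16))) = Add(N, Rational(61, 16)) = Add(Rational(61, 16), N))
Add(Function('d')(o), Function('X')(Add(11, 26), E)) = Add(13, Add(Rational(61, 16), 39)) = Add(13, Rational(685, 16)) = Rational(893, 16)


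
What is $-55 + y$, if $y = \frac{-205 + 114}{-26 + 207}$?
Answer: $- \frac{10046}{181} \approx -55.503$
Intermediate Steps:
$y = - \frac{91}{181} \approx -0.50276$
$-55 + y = -55 - \frac{91}{181} = - \frac{10046}{181}$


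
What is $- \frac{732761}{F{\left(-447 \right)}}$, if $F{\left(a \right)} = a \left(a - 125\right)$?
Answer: $- \frac{732761}{255684} \approx -2.8659$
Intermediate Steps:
$F{\left(a \right)} = a \left(-125 + a\right)$
$- \frac{732761}{F{\left(-447 \right)}} = - \frac{732761}{\left(-447\right) \left(-125 - 447\right)} = - \frac{732761}{\left(-447\right) \left(-572\right)} = - \frac{732761}{255684}$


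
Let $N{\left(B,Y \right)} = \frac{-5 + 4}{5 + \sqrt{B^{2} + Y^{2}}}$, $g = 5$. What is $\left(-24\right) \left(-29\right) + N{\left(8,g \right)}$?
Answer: $\frac{44549}{64} - \frac{\sqrt{89}}{64} \approx 695.93$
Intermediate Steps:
$N{\left(B,Y \right)} = - \frac{1}{5 + \sqrt{B^{2} + Y^{2}}}$
$\left(-24\right) \left(-29\right) + N{\left(8,g \right)} = \left(-24\right) \left(-29\right) - \frac{1}{5 + \sqrt{8^{2} + 5^{2}}} = 696 - \frac{1}{5 + \sqrt{64 + 25}} = 696 - \frac{1}{5 + \sqrt{89}}$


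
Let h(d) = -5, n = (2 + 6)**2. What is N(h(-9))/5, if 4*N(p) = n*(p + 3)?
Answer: -32/5 ≈ -6.4000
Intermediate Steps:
n = 64 (n = 8**2 = 64)
N(p) = 48 + 16*p (N(p) = (64*(p + 3))/4 = (64*(3 + p))/4 = (192 + 64*p)/4 = 48 + 16*p)
N(h(-9))/5 = (48 + 16*(-5))/5 = (48 - 80)/5 = (1/5)*(-32) = -32/5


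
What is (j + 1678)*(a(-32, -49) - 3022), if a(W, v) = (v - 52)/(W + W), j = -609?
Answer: -206645183/64 ≈ -3.2288e+6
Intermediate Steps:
a(W, v) = (-52 + v)/(2*W) (a(W, v) = (-52 + v)/((2*W)) = (-52 + v)*(1/(2*W)) = (-52 + v)/(2*W))
(j + 1678)*(a(-32, -49) - 3022) = (-609 + 1678)*((½)*(-52 - 49)/(-32) - 3022) = 1069*((½)*(-1/32)*(-101) - 3022) = 1069*(101/64 - 3022) = 1069*(-193307/64) = -206645183/64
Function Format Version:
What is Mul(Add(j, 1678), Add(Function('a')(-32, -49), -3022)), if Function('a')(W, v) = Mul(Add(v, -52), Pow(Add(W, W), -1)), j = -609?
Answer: Rational(-206645183, 64) ≈ -3.2288e+6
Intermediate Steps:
Function('a')(W, v) = Mul(Rational(1, 2), Pow(W, -1), Add(-52, v)) (Function('a')(W, v) = Mul(Add(-52, v), Pow(Mul(2, W), -1)) = Mul(Add(-52, v), Mul(Rational(1, 2), Pow(W, -1))) = Mul(Rational(1, 2), Pow(W, -1), Add(-52, v)))
Mul(Add(j, 1678), Add(Function('a')(-32, -49), -3022)) = Mul(Add(-609, 1678), Add(Mul(Rational(1, 2), Pow(-32, -1), Add(-52, -49)), -3022)) = Mul(1069, Add(Mul(Rational(1, 2), Rational(-1, 32), -101), -3022)) = Mul(1069, Add(Rational(101, 64), -3022)) = Mul(1069, Rational(-193307, 64)) = Rational(-206645183, 64)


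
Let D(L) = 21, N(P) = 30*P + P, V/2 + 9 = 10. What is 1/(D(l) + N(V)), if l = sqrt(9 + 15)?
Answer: 1/83 ≈ 0.012048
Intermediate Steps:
l = 2*sqrt(6) (l = sqrt(24) = 2*sqrt(6) ≈ 4.8990)
V = 2 (V = -18 + 2*10 = -18 + 20 = 2)
N(P) = 31*P
1/(D(l) + N(V)) = 1/(21 + 31*2) = 1/(21 + 62) = 1/83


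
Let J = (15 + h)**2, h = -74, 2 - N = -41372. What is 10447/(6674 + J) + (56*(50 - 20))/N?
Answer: 224647289/210076485 ≈ 1.0694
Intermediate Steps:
N = 41374 (N = 2 - 1*(-41372) = 2 + 41372 = 41374)
J = 3481 (J = (15 - 74)**2 = (-59)**2 = 3481)
10447/(6674 + J) + (56*(50 - 20))/N = 10447/(6674 + 3481) + (56*(50 - 20))/41374 = 10447/10155 + (56*30)*(1/41374) = 10447*(1/10155) + 1680*(1/41374) = 10447/10155 + 840/20687 = 224647289/210076485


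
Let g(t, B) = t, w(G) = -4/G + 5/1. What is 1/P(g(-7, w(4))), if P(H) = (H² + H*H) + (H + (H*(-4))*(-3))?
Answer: ⅐ ≈ 0.14286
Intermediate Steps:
w(G) = 5 - 4/G (w(G) = -4/G + 5*1 = -4/G + 5 = 5 - 4/G)
P(H) = 2*H² + 13*H (P(H) = (H² + H²) + (H - 4*H*(-3)) = 2*H² + (H + 12*H) = 2*H² + 13*H)
1/P(g(-7, w(4))) = 1/(-7*(13 + 2*(-7))) = 1/(-7*(13 - 14)) = 1/(-7*(-1)) = 1/7 = ⅐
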